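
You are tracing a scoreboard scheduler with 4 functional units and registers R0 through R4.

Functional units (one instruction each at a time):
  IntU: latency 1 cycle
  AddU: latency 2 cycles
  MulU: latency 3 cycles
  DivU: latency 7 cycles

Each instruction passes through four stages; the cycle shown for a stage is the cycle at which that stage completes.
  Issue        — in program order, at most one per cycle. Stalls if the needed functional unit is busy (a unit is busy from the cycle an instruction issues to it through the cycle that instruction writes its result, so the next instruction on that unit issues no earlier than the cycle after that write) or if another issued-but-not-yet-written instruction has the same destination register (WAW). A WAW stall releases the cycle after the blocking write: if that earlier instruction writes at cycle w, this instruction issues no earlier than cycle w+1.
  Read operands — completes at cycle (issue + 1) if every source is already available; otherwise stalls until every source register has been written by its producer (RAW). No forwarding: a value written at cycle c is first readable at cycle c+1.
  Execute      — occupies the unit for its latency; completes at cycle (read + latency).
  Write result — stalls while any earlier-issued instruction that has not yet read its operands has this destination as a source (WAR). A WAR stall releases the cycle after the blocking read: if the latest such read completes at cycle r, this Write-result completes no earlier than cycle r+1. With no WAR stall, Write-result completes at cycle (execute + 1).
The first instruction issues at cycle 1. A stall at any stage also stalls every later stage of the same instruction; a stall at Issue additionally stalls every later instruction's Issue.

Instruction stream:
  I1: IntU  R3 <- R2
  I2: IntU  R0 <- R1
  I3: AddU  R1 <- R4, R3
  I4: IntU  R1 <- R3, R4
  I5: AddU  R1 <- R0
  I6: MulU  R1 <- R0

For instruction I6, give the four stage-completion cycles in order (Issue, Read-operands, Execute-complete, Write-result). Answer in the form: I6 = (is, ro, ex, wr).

I6 = (20, 21, 24, 25)

I1: IS=1 RO=2 EX=3 WR=4
I2: IS=5 RO=6 EX=7 WR=8  [struct: IntU busy until I1 writes@4]
I3: IS=6 RO=7 EX=9 WR=10
I4: IS=11 RO=12 EX=13 WR=14  [WAW R1: wait I3 write@10]
I5: IS=15 RO=16 EX=18 WR=19  [WAW R1: wait I4 write@14]
I6: IS=20 RO=21 EX=24 WR=25  [WAW R1: wait I5 write@19]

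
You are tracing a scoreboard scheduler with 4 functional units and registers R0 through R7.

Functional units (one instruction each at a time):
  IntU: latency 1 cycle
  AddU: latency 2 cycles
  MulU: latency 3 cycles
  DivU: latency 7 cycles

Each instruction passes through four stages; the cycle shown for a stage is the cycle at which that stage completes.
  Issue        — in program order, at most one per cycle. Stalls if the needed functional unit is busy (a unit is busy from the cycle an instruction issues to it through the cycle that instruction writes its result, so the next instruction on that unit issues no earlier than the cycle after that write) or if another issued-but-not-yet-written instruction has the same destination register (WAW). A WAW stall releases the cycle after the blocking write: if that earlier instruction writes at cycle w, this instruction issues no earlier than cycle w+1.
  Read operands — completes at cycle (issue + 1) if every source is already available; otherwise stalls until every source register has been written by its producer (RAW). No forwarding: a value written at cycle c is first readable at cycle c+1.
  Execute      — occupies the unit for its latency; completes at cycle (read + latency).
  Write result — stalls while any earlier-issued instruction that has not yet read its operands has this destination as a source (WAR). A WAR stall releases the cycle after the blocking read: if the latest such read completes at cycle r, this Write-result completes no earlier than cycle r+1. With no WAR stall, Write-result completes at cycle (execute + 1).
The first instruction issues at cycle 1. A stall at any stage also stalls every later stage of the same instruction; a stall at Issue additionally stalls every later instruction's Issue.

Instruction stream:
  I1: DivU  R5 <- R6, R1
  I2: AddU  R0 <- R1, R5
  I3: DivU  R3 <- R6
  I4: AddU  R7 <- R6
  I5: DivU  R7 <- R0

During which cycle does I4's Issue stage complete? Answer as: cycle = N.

I1 -> (1, 2, 9, 10)
I2 -> (2, 11, 13, 14)  // RAW R5: wait I1 write@10
I3 -> (11, 12, 19, 20)  // struct: DivU busy until I1 writes@10
I4 -> (15, 16, 18, 19)  // struct: AddU busy until I2 writes@14
I5 -> (21, 22, 29, 30)  // struct: DivU busy until I3 writes@20

cycle = 15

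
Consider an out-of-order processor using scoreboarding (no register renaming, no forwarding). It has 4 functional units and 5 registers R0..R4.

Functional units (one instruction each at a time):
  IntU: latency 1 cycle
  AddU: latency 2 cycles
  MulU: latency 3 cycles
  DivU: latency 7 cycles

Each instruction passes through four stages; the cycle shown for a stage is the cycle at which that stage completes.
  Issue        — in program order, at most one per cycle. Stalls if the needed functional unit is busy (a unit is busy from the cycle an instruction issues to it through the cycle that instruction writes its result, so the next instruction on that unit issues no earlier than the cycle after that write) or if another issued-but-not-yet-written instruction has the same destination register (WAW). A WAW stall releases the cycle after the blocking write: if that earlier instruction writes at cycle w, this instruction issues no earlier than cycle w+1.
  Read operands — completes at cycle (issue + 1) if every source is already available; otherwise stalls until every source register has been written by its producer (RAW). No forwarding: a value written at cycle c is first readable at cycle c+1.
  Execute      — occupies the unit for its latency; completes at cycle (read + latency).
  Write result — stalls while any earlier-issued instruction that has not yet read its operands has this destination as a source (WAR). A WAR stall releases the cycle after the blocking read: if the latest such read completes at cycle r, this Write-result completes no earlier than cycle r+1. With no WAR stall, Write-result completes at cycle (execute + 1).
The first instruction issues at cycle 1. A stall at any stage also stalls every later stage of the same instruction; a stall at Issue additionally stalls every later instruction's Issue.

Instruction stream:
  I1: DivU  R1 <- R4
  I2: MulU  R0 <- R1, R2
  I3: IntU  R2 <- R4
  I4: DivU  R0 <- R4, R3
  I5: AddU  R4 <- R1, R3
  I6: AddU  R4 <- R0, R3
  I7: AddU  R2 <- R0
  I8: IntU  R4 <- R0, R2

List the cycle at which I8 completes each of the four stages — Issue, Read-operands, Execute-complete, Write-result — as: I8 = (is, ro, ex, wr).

I8 = (31, 35, 36, 37)

I1  is:1  ro:2  ex:9  wr:10
I2  is:2  ro:11  ex:14  wr:15  — RAW R1: wait I1 write@10
I3  is:3  ro:4  ex:5  wr:12  — WAR R2: wait I2 read@11
I4  is:16  ro:17  ex:24  wr:25  — WAW R0: wait I2 write@15
I5  is:17  ro:18  ex:20  wr:21
I6  is:22  ro:26  ex:28  wr:29  — struct: AddU busy until I5 writes@21, RAW R0: wait I4 write@25
I7  is:30  ro:31  ex:33  wr:34  — struct: AddU busy until I6 writes@29
I8  is:31  ro:35  ex:36  wr:37  — RAW R2: wait I7 write@34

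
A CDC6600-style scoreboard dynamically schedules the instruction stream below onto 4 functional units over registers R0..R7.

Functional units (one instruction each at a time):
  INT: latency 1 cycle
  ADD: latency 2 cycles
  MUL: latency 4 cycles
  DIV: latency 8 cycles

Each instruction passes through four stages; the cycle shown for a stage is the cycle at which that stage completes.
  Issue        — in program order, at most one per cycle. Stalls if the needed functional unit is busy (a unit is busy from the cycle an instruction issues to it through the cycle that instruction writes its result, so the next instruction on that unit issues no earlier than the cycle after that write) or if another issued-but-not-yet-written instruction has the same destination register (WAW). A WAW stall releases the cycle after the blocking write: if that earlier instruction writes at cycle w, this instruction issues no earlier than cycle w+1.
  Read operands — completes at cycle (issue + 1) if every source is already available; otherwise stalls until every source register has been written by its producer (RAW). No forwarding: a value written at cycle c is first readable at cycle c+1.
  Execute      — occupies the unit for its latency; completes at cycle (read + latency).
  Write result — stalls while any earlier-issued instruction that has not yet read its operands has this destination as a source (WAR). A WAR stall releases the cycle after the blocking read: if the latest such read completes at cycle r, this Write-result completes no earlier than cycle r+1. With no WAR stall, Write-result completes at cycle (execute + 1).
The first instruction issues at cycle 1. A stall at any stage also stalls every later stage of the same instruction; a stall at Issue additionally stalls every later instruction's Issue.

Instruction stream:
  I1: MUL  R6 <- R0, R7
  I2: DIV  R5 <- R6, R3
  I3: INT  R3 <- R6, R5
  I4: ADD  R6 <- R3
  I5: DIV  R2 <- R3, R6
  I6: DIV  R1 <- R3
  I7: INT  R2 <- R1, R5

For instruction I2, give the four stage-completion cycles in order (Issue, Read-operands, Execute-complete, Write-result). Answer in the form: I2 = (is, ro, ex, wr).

  I1 | 1 | 2 | 6 | 7
  I2 | 2 | 8 | 16 | 17   RAW R6: wait I1 write@7
  I3 | 3 | 18 | 19 | 20   RAW R5: wait I2 write@17
  I4 | 8 | 21 | 23 | 24   WAW R6: wait I1 write@7 · RAW R3: wait I3 write@20
  I5 | 18 | 25 | 33 | 34   struct: DIV busy until I2 writes@17 · RAW R6: wait I4 write@24
  I6 | 35 | 36 | 44 | 45   struct: DIV busy until I5 writes@34
  I7 | 36 | 46 | 47 | 48   RAW R1: wait I6 write@45

I2 = (2, 8, 16, 17)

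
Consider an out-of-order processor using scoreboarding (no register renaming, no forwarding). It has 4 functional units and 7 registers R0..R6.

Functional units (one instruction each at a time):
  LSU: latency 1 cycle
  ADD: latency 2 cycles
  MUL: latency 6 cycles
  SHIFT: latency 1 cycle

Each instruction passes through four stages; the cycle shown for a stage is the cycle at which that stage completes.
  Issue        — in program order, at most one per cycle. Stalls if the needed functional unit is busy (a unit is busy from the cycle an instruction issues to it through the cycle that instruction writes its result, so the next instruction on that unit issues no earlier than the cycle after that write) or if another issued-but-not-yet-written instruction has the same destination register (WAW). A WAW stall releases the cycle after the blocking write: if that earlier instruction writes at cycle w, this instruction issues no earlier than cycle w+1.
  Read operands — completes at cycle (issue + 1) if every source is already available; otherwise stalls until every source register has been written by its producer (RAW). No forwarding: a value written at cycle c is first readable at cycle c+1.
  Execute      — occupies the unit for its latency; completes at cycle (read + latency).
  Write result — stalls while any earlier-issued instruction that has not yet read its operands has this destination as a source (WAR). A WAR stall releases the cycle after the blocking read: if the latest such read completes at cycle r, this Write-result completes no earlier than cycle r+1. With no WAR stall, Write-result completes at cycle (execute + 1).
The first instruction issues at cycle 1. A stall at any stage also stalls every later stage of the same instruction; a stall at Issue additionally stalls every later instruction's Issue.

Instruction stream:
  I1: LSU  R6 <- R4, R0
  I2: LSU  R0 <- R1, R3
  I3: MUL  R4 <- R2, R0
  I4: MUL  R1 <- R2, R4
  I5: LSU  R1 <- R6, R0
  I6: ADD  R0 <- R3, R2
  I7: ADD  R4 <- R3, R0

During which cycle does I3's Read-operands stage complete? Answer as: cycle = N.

cycle = 9

  I1 | 1 | 2 | 3 | 4
  I2 | 5 | 6 | 7 | 8   struct: LSU busy until I1 writes@4
  I3 | 6 | 9 | 15 | 16   RAW R0: wait I2 write@8
  I4 | 17 | 18 | 24 | 25   struct: MUL busy until I3 writes@16
  I5 | 26 | 27 | 28 | 29   WAW R1: wait I4 write@25
  I6 | 27 | 28 | 30 | 31
  I7 | 32 | 33 | 35 | 36   struct: ADD busy until I6 writes@31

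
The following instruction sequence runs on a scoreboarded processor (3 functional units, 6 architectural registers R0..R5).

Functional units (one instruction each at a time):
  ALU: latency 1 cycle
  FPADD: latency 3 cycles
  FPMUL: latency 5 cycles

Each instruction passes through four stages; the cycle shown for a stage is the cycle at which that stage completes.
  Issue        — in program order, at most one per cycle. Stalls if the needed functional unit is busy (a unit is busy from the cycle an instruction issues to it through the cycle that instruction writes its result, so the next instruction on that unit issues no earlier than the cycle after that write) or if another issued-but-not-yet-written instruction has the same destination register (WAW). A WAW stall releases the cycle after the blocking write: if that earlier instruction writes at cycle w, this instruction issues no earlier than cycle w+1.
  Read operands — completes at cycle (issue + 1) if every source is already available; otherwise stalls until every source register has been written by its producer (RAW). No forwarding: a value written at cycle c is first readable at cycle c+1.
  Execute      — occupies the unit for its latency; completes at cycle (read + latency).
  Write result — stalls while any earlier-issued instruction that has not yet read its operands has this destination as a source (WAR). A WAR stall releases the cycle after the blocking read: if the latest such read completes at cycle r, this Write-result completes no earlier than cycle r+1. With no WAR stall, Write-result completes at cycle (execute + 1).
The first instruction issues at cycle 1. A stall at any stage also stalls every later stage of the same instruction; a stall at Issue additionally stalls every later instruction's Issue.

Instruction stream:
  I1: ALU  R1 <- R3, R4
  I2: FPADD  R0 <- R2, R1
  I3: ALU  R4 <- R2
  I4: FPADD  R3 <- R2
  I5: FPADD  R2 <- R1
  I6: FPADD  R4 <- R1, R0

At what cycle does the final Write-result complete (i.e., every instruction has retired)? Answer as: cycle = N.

cycle = 27

cycle 1: I1→ALU
cycle 2: I1 RO · I2→FPADD
cycle 3: I1 EX
cycle 4: I1 WR R1
cycle 5: I2 RO · I3→ALU
cycle 6: I3 RO
cycle 7: I3 EX
cycle 8: I2 EX · I3 WR R4
cycle 9: I2 WR R0
cycle 10: I4→FPADD
cycle 11: I4 RO
cycle 14: I4 EX
cycle 15: I4 WR R3
cycle 16: I5→FPADD
cycle 17: I5 RO
cycle 20: I5 EX
cycle 21: I5 WR R2
cycle 22: I6→FPADD
cycle 23: I6 RO
cycle 26: I6 EX
cycle 27: I6 WR R4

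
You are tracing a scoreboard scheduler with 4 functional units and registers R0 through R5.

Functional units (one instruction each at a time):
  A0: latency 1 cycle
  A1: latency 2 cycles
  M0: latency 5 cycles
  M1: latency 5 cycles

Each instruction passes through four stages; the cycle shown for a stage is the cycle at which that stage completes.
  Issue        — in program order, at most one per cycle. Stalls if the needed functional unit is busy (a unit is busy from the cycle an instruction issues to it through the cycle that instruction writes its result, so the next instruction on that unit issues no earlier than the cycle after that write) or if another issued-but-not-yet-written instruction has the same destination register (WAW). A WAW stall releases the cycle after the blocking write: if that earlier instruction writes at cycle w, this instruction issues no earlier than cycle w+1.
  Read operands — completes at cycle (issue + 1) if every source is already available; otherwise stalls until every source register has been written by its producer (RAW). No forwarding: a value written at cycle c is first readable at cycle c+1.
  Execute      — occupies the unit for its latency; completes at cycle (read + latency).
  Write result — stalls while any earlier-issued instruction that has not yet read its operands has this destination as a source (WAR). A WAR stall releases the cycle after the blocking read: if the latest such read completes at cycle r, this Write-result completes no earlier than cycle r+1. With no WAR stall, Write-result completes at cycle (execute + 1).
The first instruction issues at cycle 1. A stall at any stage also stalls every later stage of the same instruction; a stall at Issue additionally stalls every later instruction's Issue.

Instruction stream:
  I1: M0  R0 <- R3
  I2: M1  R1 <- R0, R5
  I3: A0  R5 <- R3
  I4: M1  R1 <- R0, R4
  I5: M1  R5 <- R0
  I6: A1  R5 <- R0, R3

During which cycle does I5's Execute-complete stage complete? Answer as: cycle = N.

cycle = 30

t=1  I1→M0
t=2  I1 RO · I2→M1
t=3  I3→A0
t=4  I3 RO
t=5  I3 EX
t=7  I1 EX
t=8  I1 WR R0
t=9  I2 RO
t=10  I3 WR R5
t=14  I2 EX
t=15  I2 WR R1
t=16  I4→M1
t=17  I4 RO
t=22  I4 EX
t=23  I4 WR R1
t=24  I5→M1
t=25  I5 RO
t=30  I5 EX
t=31  I5 WR R5
t=32  I6→A1
t=33  I6 RO
t=35  I6 EX
t=36  I6 WR R5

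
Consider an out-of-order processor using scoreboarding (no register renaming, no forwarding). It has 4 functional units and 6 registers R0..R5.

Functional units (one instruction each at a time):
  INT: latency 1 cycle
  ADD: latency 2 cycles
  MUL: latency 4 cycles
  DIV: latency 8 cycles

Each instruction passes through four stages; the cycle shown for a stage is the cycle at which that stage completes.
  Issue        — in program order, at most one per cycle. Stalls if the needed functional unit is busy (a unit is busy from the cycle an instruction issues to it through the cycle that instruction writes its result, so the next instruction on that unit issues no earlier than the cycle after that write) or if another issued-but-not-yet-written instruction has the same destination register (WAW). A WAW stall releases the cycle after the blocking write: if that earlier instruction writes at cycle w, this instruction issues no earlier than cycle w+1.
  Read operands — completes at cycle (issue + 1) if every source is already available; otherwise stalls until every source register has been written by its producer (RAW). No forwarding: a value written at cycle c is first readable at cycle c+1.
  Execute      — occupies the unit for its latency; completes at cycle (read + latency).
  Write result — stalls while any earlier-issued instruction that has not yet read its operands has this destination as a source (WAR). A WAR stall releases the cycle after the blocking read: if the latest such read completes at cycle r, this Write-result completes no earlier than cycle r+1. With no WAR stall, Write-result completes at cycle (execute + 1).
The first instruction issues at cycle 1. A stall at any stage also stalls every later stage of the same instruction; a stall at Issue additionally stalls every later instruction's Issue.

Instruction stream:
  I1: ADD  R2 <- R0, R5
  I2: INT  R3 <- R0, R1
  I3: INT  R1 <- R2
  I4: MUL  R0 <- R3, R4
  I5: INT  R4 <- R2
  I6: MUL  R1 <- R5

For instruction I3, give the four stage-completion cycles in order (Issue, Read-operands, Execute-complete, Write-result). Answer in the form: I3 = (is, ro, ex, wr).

I3 = (6, 7, 8, 9)

t=1  I1→ADD
t=2  I1 RO · I2→INT
t=3  I2 RO
t=4  I1 EX · I2 EX
t=5  I1 WR R2 · I2 WR R3
t=6  I3→INT
t=7  I3 RO · I4→MUL
t=8  I3 EX · I4 RO
t=9  I3 WR R1
t=10  I5→INT
t=11  I5 RO
t=12  I4 EX · I5 EX
t=13  I4 WR R0 · I5 WR R4
t=14  I6→MUL
t=15  I6 RO
t=19  I6 EX
t=20  I6 WR R1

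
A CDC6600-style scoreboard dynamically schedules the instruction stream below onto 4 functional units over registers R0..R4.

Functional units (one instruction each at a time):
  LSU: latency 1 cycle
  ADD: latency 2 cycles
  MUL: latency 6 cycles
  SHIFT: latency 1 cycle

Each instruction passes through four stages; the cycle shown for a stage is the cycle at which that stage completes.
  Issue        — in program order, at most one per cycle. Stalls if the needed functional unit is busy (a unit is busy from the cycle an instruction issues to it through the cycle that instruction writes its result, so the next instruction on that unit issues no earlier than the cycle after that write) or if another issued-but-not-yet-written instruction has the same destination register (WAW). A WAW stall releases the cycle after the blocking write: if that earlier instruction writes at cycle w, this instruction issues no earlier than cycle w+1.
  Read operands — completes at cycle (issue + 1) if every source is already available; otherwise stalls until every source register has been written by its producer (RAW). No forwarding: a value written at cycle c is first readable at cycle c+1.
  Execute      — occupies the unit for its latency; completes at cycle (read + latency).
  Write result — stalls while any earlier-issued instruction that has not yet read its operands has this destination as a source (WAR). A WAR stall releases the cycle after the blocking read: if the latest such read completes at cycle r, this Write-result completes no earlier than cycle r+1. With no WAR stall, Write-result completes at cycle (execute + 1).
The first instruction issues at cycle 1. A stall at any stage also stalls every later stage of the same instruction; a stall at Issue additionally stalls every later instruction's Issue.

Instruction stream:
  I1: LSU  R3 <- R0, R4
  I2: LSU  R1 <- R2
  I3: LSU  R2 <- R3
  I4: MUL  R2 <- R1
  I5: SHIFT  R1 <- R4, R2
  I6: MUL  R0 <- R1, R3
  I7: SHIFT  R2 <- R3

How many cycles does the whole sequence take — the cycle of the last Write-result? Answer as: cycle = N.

cycle = 32

[I1] 1/2/3/4
[I2] 5/6/7/8  (struct: LSU busy until I1 writes@4)
[I3] 9/10/11/12  (struct: LSU busy until I2 writes@8)
[I4] 13/14/20/21  (WAW R2: wait I3 write@12)
[I5] 14/22/23/24  (RAW R2: wait I4 write@21)
[I6] 22/25/31/32  (struct: MUL busy until I4 writes@21; RAW R1: wait I5 write@24)
[I7] 25/26/27/28  (struct: SHIFT busy until I5 writes@24)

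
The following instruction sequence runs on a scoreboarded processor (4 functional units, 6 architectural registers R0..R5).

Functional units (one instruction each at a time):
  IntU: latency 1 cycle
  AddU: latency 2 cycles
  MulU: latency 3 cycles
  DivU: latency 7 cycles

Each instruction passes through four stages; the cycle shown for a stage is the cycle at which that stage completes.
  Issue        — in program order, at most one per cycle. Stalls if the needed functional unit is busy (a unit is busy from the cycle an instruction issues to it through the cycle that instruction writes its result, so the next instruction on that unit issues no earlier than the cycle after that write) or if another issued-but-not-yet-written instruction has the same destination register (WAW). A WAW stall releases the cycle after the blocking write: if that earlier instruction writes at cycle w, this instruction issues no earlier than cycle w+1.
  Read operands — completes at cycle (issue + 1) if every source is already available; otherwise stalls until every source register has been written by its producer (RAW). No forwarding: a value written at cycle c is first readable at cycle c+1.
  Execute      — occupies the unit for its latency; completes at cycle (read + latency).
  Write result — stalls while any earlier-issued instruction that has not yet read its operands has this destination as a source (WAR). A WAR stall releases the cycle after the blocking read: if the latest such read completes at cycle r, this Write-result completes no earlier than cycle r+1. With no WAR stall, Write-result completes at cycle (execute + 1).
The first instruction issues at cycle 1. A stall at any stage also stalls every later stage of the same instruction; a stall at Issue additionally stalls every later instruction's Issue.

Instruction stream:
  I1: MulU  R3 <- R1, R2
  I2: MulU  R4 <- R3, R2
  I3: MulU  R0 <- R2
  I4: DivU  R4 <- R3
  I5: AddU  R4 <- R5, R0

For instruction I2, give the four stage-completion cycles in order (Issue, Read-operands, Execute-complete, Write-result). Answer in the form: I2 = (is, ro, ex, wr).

I2 = (7, 8, 11, 12)

[I1] 1/2/5/6
[I2] 7/8/11/12  (struct: MulU busy until I1 writes@6)
[I3] 13/14/17/18  (struct: MulU busy until I2 writes@12)
[I4] 14/15/22/23
[I5] 24/25/27/28  (WAW R4: wait I4 write@23)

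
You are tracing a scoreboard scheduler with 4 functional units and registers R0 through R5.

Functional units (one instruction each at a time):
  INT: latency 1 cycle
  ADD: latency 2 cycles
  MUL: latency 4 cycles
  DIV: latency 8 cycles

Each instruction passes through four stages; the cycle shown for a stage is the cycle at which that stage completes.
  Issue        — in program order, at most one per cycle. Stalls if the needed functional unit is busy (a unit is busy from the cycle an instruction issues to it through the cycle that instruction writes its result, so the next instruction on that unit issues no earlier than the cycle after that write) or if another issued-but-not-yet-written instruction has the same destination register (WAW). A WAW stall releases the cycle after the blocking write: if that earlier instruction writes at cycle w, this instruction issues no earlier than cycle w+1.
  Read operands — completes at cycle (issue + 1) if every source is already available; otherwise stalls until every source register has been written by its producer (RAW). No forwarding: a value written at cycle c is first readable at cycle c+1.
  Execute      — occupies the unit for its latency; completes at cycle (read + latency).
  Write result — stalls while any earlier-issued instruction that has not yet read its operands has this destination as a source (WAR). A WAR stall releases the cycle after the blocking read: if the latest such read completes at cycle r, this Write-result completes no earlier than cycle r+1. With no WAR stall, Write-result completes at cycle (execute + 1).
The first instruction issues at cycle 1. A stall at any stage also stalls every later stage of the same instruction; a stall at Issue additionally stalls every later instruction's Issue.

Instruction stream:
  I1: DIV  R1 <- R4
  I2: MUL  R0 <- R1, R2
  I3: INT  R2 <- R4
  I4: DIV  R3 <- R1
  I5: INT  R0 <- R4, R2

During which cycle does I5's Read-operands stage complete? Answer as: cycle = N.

[I1] 1/2/10/11
[I2] 2/12/16/17  (RAW R1: wait I1 write@11)
[I3] 3/4/5/13  (WAR R2: wait I2 read@12)
[I4] 12/13/21/22  (struct: DIV busy until I1 writes@11)
[I5] 18/19/20/21  (WAW R0: wait I2 write@17)

cycle = 19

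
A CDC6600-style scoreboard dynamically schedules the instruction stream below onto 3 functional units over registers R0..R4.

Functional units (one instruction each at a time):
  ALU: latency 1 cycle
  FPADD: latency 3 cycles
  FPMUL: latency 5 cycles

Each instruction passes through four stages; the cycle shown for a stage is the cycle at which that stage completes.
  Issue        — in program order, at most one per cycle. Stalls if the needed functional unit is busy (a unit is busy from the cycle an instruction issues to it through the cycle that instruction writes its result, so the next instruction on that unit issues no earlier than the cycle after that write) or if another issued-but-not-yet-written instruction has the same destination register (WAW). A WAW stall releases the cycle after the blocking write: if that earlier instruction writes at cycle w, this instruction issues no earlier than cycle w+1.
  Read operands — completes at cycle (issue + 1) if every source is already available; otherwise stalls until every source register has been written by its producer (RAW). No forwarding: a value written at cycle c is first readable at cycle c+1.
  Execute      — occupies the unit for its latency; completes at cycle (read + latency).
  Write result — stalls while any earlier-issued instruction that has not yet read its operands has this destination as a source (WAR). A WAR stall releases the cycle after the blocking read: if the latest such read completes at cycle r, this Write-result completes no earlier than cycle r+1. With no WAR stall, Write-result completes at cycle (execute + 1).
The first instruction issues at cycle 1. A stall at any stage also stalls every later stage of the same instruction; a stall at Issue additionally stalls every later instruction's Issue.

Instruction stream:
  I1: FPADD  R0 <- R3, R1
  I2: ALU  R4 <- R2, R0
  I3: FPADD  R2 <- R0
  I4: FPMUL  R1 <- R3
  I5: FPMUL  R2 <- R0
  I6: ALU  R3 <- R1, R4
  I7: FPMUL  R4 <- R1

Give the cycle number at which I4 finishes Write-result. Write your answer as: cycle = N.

[1] I1→FPADD
[2] I1 RO; I2→ALU
[5] I1 EX
[6] I1 WR R0
[7] I2 RO; I3→FPADD
[8] I2 EX; I3 RO; I4→FPMUL
[9] I2 WR R4; I4 RO
[11] I3 EX
[12] I3 WR R2
[14] I4 EX
[15] I4 WR R1
[16] I5→FPMUL
[17] I5 RO; I6→ALU
[18] I6 RO
[19] I6 EX
[20] I6 WR R3
[22] I5 EX
[23] I5 WR R2
[24] I7→FPMUL
[25] I7 RO
[30] I7 EX
[31] I7 WR R4

cycle = 15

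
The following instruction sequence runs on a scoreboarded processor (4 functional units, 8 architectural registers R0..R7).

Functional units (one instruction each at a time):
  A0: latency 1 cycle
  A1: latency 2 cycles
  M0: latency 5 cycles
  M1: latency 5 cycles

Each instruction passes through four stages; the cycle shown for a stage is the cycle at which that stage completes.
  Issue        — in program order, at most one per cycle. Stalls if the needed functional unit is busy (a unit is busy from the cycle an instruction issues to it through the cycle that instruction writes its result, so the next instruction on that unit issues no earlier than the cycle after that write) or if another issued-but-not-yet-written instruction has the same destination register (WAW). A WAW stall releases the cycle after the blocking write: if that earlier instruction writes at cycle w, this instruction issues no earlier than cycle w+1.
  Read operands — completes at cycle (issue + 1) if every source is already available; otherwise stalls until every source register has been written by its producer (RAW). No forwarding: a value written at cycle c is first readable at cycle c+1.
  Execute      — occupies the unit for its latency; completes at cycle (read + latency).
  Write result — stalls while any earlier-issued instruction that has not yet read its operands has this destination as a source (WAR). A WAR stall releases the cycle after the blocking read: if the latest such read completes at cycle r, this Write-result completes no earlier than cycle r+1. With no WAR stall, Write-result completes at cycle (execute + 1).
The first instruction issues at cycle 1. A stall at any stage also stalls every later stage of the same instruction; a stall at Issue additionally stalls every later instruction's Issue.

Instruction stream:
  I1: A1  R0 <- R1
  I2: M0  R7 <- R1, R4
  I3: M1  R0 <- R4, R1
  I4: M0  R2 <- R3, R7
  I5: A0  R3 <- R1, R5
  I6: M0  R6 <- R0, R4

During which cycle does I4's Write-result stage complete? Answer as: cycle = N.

cycle = 17

cycle 1: I1 dispatched to A1
cycle 2: I1 operands ready; I2 dispatched to M0
cycle 3: I2 operands ready
cycle 4: I1 complete
cycle 5: R0←I1
cycle 6: I3 dispatched to M1
cycle 7: I3 operands ready
cycle 8: I2 complete
cycle 9: R7←I2
cycle 10: I4 dispatched to M0
cycle 11: I4 operands ready; I5 dispatched to A0
cycle 12: I3 complete; I5 operands ready
cycle 13: R0←I3; I5 complete
cycle 14: R3←I5
cycle 16: I4 complete
cycle 17: R2←I4
cycle 18: I6 dispatched to M0
cycle 19: I6 operands ready
cycle 24: I6 complete
cycle 25: R6←I6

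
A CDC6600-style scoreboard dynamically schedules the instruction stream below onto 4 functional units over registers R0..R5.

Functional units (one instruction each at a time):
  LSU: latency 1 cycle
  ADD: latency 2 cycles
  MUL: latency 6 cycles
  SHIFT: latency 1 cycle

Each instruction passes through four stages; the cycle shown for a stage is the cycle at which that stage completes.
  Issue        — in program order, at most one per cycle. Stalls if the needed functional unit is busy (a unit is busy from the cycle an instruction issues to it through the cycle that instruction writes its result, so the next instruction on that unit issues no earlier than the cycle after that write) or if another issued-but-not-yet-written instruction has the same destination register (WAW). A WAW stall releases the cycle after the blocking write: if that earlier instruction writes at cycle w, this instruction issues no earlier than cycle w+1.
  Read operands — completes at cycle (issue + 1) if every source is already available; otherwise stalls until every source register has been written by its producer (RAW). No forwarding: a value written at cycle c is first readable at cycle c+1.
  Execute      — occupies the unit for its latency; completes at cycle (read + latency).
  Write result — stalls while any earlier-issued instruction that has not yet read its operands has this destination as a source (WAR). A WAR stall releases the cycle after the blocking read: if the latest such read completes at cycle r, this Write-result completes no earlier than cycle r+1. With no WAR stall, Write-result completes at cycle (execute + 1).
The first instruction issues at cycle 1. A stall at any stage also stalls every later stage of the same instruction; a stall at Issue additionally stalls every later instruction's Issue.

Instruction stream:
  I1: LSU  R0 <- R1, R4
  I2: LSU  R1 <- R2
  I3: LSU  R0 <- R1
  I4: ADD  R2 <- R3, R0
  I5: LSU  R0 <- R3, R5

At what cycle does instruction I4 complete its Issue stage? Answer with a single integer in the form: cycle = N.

cycle = 10

1) issue 1, read 2, done 3, write 4
2) issue 5, read 6, done 7, write 8  <struct: LSU busy until I1 writes@4>
3) issue 9, read 10, done 11, write 12  <struct: LSU busy until I2 writes@8>
4) issue 10, read 13, done 15, write 16  <RAW R0: wait I3 write@12>
5) issue 13, read 14, done 15, write 16  <struct: LSU busy until I3 writes@12>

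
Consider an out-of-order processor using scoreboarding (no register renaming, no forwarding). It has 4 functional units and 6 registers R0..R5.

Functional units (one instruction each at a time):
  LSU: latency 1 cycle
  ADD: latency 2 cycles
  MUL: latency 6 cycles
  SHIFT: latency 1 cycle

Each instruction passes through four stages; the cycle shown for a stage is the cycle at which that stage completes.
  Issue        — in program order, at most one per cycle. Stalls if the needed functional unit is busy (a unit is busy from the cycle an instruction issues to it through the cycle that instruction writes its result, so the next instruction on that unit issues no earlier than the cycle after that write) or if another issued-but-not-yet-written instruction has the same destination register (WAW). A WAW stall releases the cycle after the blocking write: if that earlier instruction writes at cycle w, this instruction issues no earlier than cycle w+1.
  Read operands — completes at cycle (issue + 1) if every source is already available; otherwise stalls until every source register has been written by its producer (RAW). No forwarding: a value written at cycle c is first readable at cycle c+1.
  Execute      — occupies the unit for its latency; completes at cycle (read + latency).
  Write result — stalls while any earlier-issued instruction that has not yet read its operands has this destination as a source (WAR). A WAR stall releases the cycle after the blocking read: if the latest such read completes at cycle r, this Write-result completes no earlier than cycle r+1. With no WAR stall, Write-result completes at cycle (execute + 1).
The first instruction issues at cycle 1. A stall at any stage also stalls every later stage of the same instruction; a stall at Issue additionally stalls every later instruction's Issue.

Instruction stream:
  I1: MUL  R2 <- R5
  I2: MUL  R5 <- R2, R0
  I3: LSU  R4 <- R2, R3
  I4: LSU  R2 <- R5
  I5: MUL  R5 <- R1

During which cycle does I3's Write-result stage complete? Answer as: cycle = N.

cycle = 14

[1] I1 issues→MUL
[2] I1 reads
[8] I1 exec-done
[9] I1 writes R2
[10] I2 issues→MUL
[11] I2 reads; I3 issues→LSU
[12] I3 reads
[13] I3 exec-done
[14] I3 writes R4
[15] I4 issues→LSU
[17] I2 exec-done
[18] I2 writes R5
[19] I4 reads; I5 issues→MUL
[20] I4 exec-done; I5 reads
[21] I4 writes R2
[26] I5 exec-done
[27] I5 writes R5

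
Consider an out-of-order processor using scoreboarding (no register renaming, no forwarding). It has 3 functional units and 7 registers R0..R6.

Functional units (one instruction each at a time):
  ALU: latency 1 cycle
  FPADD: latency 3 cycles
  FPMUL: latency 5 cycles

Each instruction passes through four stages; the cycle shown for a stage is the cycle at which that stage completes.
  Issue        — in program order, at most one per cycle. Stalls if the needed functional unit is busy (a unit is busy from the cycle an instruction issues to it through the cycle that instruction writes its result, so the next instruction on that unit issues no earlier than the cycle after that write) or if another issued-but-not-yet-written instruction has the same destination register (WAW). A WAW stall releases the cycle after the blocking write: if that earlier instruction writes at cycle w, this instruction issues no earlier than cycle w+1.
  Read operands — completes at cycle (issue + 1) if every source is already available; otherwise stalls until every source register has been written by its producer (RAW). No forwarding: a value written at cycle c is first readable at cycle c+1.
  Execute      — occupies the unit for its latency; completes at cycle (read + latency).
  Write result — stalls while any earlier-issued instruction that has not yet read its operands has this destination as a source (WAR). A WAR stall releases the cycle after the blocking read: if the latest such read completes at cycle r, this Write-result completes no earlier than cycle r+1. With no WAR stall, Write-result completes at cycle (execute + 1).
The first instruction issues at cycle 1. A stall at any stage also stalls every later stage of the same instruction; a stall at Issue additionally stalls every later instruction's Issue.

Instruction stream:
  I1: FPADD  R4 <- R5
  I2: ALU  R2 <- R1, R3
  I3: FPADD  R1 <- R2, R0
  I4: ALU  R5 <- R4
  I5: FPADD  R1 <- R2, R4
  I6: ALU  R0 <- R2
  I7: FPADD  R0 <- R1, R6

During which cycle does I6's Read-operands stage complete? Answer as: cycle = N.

1) issue 1, read 2, done 5, write 6
2) issue 2, read 3, done 4, write 5
3) issue 7, read 8, done 11, write 12  <struct: FPADD busy until I1 writes@6>
4) issue 8, read 9, done 10, write 11
5) issue 13, read 14, done 17, write 18  <struct: FPADD busy until I3 writes@12>
6) issue 14, read 15, done 16, write 17
7) issue 19, read 20, done 23, write 24  <struct: FPADD busy until I5 writes@18>

cycle = 15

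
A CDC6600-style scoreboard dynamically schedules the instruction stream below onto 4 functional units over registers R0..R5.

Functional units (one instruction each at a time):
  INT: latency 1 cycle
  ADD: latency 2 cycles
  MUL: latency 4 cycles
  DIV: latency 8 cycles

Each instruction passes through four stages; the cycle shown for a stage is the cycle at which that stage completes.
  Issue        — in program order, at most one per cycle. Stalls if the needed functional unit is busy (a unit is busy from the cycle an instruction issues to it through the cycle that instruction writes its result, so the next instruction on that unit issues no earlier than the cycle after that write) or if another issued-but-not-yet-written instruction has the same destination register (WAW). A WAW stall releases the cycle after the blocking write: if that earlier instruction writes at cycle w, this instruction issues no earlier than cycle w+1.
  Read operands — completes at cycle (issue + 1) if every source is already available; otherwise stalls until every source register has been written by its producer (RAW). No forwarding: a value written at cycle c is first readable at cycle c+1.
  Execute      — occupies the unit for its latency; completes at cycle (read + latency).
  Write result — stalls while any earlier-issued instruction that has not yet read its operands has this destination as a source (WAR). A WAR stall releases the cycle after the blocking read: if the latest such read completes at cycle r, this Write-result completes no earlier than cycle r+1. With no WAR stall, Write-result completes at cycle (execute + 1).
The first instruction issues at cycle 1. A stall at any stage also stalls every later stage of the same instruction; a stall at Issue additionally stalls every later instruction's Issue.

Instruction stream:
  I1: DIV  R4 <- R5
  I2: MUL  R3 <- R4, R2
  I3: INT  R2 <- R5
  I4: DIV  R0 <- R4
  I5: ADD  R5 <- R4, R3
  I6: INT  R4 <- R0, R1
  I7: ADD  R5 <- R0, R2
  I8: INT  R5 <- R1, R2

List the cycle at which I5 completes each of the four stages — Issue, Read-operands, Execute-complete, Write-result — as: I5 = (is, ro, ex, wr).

I1  is:1  ro:2  ex:10  wr:11
I2  is:2  ro:12  ex:16  wr:17  — RAW R4: wait I1 write@11
I3  is:3  ro:4  ex:5  wr:13  — WAR R2: wait I2 read@12
I4  is:12  ro:13  ex:21  wr:22  — struct: DIV busy until I1 writes@11
I5  is:13  ro:18  ex:20  wr:21  — RAW R3: wait I2 write@17
I6  is:14  ro:23  ex:24  wr:25  — RAW R0: wait I4 write@22
I7  is:22  ro:23  ex:25  wr:26  — struct: ADD busy until I5 writes@21
I8  is:27  ro:28  ex:29  wr:30  — WAW R5: wait I7 write@26

I5 = (13, 18, 20, 21)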